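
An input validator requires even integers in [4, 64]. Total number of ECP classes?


Constraint: even integers in [4, 64]
Class 1: x < 4 — out-of-range invalid
Class 2: x in [4,64] but odd — wrong type invalid
Class 3: x in [4,64] and even — valid
Class 4: x > 64 — out-of-range invalid
Total equivalence classes: 4

4 equivalence classes


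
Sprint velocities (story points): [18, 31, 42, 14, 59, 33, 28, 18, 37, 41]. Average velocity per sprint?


Formula: Avg velocity = Total points / Number of sprints
Points: [18, 31, 42, 14, 59, 33, 28, 18, 37, 41]
Sum = 18 + 31 + 42 + 14 + 59 + 33 + 28 + 18 + 37 + 41 = 321
Avg velocity = 321 / 10 = 32.1 points/sprint

32.1 points/sprint


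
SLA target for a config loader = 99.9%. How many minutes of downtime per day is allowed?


Formula: allowed downtime = period * (100 - SLA) / 100
Period (day) = 1440 minutes
Unavailability fraction = (100 - 99.9) / 100
Allowed downtime = 1440 * (100 - 99.9) / 100
Allowed downtime = 1.44 minutes

1.44 minutes


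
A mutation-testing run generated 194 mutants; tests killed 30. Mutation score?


Mutation score = killed / total * 100
Mutation score = 30 / 194 * 100
Mutation score = 15.46%

15.46%


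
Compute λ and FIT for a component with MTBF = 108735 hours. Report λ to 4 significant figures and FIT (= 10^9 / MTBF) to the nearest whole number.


Formula: λ = 1 / MTBF; FIT = λ × 1e9 = 1e9 / MTBF
λ = 1 / 108735 ≈ 9.197e-06 failures/hour
FIT = 1e9 / 108735 ≈ 9197 failures per 1e9 hours (nearest whole number)

λ = 9.197e-06 /h, FIT = 9197


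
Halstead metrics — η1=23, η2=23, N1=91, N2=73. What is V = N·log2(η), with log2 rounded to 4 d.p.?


Formula: V = N * log2(η), where N = N1 + N2 and η = η1 + η2
η = 23 + 23 = 46
N = 91 + 73 = 164
log2(46) ≈ 5.5236
V = 164 * 5.5236 = 905.87

905.87


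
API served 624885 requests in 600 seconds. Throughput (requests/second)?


Formula: throughput = requests / seconds
throughput = 624885 / 600
throughput = 1041.48 requests/second

1041.48 requests/second


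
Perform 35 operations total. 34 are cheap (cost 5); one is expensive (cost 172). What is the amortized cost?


Formula: Amortized cost = Total cost / Operations
Total cost = (34 * 5) + (1 * 172)
Total cost = 170 + 172 = 342
Amortized = 342 / 35 = 9.7714

9.7714


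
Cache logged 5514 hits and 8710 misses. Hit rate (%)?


Formula: hit rate = hits / (hits + misses) * 100
hit rate = 5514 / (5514 + 8710) * 100
hit rate = 5514 / 14224 * 100
hit rate = 38.77%

38.77%


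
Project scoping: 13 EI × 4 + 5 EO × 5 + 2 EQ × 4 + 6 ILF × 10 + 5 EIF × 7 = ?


UFP = EI*4 + EO*5 + EQ*4 + ILF*10 + EIF*7
UFP = 13*4 + 5*5 + 2*4 + 6*10 + 5*7
UFP = 52 + 25 + 8 + 60 + 35
UFP = 180

180


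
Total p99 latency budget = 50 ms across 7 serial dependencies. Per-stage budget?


Formula: per_stage = total_budget / stages
per_stage = 50 / 7
per_stage = 7.14 ms

7.14 ms


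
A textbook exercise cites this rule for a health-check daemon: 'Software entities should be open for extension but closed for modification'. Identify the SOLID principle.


This describes the Open/Closed Principle (OCP)

Open/Closed Principle (OCP)


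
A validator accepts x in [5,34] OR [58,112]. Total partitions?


Valid ranges: [5,34] and [58,112]
Class 1: x < 5 — invalid
Class 2: 5 ≤ x ≤ 34 — valid
Class 3: 34 < x < 58 — invalid (gap between ranges)
Class 4: 58 ≤ x ≤ 112 — valid
Class 5: x > 112 — invalid
Total equivalence classes: 5

5 equivalence classes


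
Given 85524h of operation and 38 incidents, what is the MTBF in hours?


Formula: MTBF = Total operating time / Number of failures
MTBF = 85524 / 38
MTBF = 2250.63 hours

2250.63 hours


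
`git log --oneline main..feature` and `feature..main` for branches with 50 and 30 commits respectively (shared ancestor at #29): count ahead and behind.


Common ancestor: commit #29
feature commits after divergence: 50 - 29 = 21
main commits after divergence: 30 - 29 = 1
feature is 21 commits ahead of main
main is 1 commits ahead of feature

feature ahead: 21, main ahead: 1


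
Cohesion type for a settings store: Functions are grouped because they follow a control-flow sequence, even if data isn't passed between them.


Reasoning: Grouped by order of execution within a routine, not by data flow
Type: Procedural cohesion

Procedural cohesion


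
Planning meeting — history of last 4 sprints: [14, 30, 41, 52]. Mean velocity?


Formula: Avg velocity = Total points / Number of sprints
Points: [14, 30, 41, 52]
Sum = 14 + 30 + 41 + 52 = 137
Avg velocity = 137 / 4 = 34.25 points/sprint

34.25 points/sprint


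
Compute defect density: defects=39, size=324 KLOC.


Defect density = defects / KLOC
Defect density = 39 / 324
Defect density = 0.12 defects/KLOC

0.12 defects/KLOC


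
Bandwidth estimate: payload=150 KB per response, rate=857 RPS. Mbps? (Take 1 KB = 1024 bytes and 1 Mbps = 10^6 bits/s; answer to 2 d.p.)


Formula: Mbps = payload_bytes * RPS * 8 / 1e6
Payload per request = 150 KB = 150 * 1024 = 153600 bytes
Total bytes/sec = 153600 * 857 = 131635200
Total bits/sec = 131635200 * 8 = 1053081600
Mbps = 1053081600 / 1e6 = 1053.08

1053.08 Mbps


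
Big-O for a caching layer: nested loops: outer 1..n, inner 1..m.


Reasoning: product of independent bounds
Complexity: O(n*m)

O(n*m)


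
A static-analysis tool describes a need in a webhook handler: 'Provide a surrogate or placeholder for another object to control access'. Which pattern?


This matches the Proxy pattern

Proxy


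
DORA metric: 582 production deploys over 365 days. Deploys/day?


Formula: deployments per day = releases / days
= 582 / 365
= 1.595 deploys/day
(equivalently, 11.16 deploys/week)

1.595 deploys/day


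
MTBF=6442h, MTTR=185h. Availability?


Availability = MTBF / (MTBF + MTTR)
Availability = 6442 / (6442 + 185)
Availability = 6442 / 6627
Availability = 97.2084%

97.2084%


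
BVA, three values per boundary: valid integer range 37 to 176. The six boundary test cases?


Range: [37, 176]
Boundaries: just below min, min, min+1, max-1, max, just above max
Values: [36, 37, 38, 175, 176, 177]

[36, 37, 38, 175, 176, 177]


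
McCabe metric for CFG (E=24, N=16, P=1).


Formula: V(G) = E - N + 2P
V(G) = 24 - 16 + 2*1
V(G) = 8 + 2
V(G) = 10

10


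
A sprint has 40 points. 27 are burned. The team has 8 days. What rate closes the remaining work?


Formula: Required rate = Remaining points / Days left
Remaining = 40 - 27 = 13 points
Required rate = 13 / 8 = 1.63 points/day

1.63 points/day


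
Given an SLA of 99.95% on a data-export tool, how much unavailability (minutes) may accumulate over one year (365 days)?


Formula: allowed downtime = period * (100 - SLA) / 100
Period (year (365 days)) = 525600 minutes
Unavailability fraction = (100 - 99.95) / 100
Allowed downtime = 525600 * (100 - 99.95) / 100
Allowed downtime = 262.8 minutes

262.8 minutes


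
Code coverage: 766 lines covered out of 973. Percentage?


Coverage = covered / total * 100
Coverage = 766 / 973 * 100
Coverage = 78.73%

78.73%


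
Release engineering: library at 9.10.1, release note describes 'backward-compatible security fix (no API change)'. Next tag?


Current: 9.10.1
Change category: 'backward-compatible security fix (no API change)' → patch bump
SemVer rule: patch bump → increment PATCH (MAJOR and MINOR unchanged)
New: 9.10.2

9.10.2


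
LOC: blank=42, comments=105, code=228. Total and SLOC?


Total LOC = blank + comment + code
Total LOC = 42 + 105 + 228 = 375
SLOC (source only) = code = 228

Total LOC: 375, SLOC: 228


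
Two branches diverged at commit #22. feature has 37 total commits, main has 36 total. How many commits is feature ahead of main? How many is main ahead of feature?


Common ancestor: commit #22
feature commits after divergence: 37 - 22 = 15
main commits after divergence: 36 - 22 = 14
feature is 15 commits ahead of main
main is 14 commits ahead of feature

feature ahead: 15, main ahead: 14


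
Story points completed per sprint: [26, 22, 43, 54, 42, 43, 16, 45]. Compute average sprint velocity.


Formula: Avg velocity = Total points / Number of sprints
Points: [26, 22, 43, 54, 42, 43, 16, 45]
Sum = 26 + 22 + 43 + 54 + 42 + 43 + 16 + 45 = 291
Avg velocity = 291 / 8 = 36.38 points/sprint

36.38 points/sprint


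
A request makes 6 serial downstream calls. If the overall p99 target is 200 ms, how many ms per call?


Formula: per_stage = total_budget / stages
per_stage = 200 / 6
per_stage = 33.33 ms

33.33 ms


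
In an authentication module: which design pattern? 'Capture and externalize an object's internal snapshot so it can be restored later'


This matches the Memento pattern

Memento


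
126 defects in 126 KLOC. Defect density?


Defect density = defects / KLOC
Defect density = 126 / 126
Defect density = 1.0 defects/KLOC

1.0 defects/KLOC


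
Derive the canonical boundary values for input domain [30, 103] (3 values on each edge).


Range: [30, 103]
Boundaries: just below min, min, min+1, max-1, max, just above max
Values: [29, 30, 31, 102, 103, 104]

[29, 30, 31, 102, 103, 104]


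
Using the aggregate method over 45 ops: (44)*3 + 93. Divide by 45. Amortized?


Formula: Amortized cost = Total cost / Operations
Total cost = (44 * 3) + (1 * 93)
Total cost = 132 + 93 = 225
Amortized = 225 / 45 = 5.0

5.0


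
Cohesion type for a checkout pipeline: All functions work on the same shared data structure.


Reasoning: Functions share data
Type: Communicational cohesion

Communicational cohesion


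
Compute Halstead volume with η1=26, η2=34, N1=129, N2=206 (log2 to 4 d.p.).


Formula: V = N * log2(η), where N = N1 + N2 and η = η1 + η2
η = 26 + 34 = 60
N = 129 + 206 = 335
log2(60) ≈ 5.9069
V = 335 * 5.9069 = 1978.81

1978.81


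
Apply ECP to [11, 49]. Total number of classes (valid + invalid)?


Valid range: [11, 49]
Class 1: x < 11 — invalid
Class 2: 11 ≤ x ≤ 49 — valid
Class 3: x > 49 — invalid
Total equivalence classes: 3

3 equivalence classes


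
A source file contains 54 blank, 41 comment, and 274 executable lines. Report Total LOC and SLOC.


Total LOC = blank + comment + code
Total LOC = 54 + 41 + 274 = 369
SLOC (source only) = code = 274

Total LOC: 369, SLOC: 274


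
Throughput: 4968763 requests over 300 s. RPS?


Formula: throughput = requests / seconds
throughput = 4968763 / 300
throughput = 16562.54 requests/second

16562.54 requests/second


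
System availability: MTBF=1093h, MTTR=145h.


Availability = MTBF / (MTBF + MTTR)
Availability = 1093 / (1093 + 145)
Availability = 1093 / 1238
Availability = 88.2876%

88.2876%


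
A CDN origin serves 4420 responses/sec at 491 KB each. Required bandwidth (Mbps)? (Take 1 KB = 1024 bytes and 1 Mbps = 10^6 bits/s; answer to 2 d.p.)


Formula: Mbps = payload_bytes * RPS * 8 / 1e6
Payload per request = 491 KB = 491 * 1024 = 502784 bytes
Total bytes/sec = 502784 * 4420 = 2222305280
Total bits/sec = 2222305280 * 8 = 17778442240
Mbps = 17778442240 / 1e6 = 17778.44

17778.44 Mbps


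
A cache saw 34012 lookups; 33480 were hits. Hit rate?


Formula: hit rate = hits / (hits + misses) * 100
hit rate = 33480 / (33480 + 532) * 100
hit rate = 33480 / 34012 * 100
hit rate = 98.44%

98.44%


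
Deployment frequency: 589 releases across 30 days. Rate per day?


Formula: deployments per day = releases / days
= 589 / 30
= 19.633 deploys/day
(equivalently, 137.43 deploys/week)

19.633 deploys/day


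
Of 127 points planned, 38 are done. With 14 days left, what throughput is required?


Formula: Required rate = Remaining points / Days left
Remaining = 127 - 38 = 89 points
Required rate = 89 / 14 = 6.36 points/day

6.36 points/day


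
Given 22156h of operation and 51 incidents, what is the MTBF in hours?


Formula: MTBF = Total operating time / Number of failures
MTBF = 22156 / 51
MTBF = 434.43 hours

434.43 hours


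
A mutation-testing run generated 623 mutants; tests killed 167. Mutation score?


Mutation score = killed / total * 100
Mutation score = 167 / 623 * 100
Mutation score = 26.81%

26.81%


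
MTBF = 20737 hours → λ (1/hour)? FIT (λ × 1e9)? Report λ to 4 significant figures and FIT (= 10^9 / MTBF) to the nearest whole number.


Formula: λ = 1 / MTBF; FIT = λ × 1e9 = 1e9 / MTBF
λ = 1 / 20737 ≈ 4.822e-05 failures/hour
FIT = 1e9 / 20737 ≈ 48223 failures per 1e9 hours (nearest whole number)

λ = 4.822e-05 /h, FIT = 48223


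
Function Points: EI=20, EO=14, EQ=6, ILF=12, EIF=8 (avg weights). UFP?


UFP = EI*4 + EO*5 + EQ*4 + ILF*10 + EIF*7
UFP = 20*4 + 14*5 + 6*4 + 12*10 + 8*7
UFP = 80 + 70 + 24 + 120 + 56
UFP = 350

350


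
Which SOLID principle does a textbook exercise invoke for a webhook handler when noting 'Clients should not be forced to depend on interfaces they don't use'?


This describes the Interface Segregation Principle (ISP)

Interface Segregation Principle (ISP)


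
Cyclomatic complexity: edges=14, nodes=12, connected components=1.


Formula: V(G) = E - N + 2P
V(G) = 14 - 12 + 2*1
V(G) = 2 + 2
V(G) = 4

4


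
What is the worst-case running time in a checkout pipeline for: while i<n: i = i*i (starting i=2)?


Reasoning: squaring drives double-exponential growth; iterations ~ log log n
Complexity: O(log log n)

O(log log n)


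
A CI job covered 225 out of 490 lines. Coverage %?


Coverage = covered / total * 100
Coverage = 225 / 490 * 100
Coverage = 45.92%

45.92%


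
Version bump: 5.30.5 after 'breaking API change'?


Current: 5.30.5
Change category: 'breaking API change' → major bump
SemVer rule: major bump → increment MAJOR, reset MINOR and PATCH to 0
New: 6.0.0

6.0.0


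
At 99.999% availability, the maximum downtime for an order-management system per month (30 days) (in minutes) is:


Formula: allowed downtime = period * (100 - SLA) / 100
Period (month (30 days)) = 43200 minutes
Unavailability fraction = (100 - 99.999) / 100
Allowed downtime = 43200 * (100 - 99.999) / 100
Allowed downtime = 0.432 minutes

0.432 minutes


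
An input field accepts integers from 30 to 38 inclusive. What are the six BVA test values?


Range: [30, 38]
Boundaries: just below min, min, min+1, max-1, max, just above max
Values: [29, 30, 31, 37, 38, 39]

[29, 30, 31, 37, 38, 39]


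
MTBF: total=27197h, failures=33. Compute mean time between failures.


Formula: MTBF = Total operating time / Number of failures
MTBF = 27197 / 33
MTBF = 824.15 hours

824.15 hours


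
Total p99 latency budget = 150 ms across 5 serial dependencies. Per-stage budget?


Formula: per_stage = total_budget / stages
per_stage = 150 / 5
per_stage = 30.0 ms

30.0 ms


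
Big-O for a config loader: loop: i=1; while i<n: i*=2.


Reasoning: i doubles each step so iterations are log2(n)
Complexity: O(log n)

O(log n)


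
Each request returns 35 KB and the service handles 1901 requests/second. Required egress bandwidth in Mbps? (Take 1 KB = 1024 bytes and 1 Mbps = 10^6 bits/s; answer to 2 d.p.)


Formula: Mbps = payload_bytes * RPS * 8 / 1e6
Payload per request = 35 KB = 35 * 1024 = 35840 bytes
Total bytes/sec = 35840 * 1901 = 68131840
Total bits/sec = 68131840 * 8 = 545054720
Mbps = 545054720 / 1e6 = 545.05

545.05 Mbps


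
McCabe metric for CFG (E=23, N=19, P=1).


Formula: V(G) = E - N + 2P
V(G) = 23 - 19 + 2*1
V(G) = 4 + 2
V(G) = 6

6


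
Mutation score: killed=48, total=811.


Mutation score = killed / total * 100
Mutation score = 48 / 811 * 100
Mutation score = 5.92%

5.92%


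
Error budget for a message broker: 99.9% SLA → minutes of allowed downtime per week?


Formula: allowed downtime = period * (100 - SLA) / 100
Period (week) = 10080 minutes
Unavailability fraction = (100 - 99.9) / 100
Allowed downtime = 10080 * (100 - 99.9) / 100
Allowed downtime = 10.08 minutes

10.08 minutes


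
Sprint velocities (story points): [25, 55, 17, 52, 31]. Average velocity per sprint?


Formula: Avg velocity = Total points / Number of sprints
Points: [25, 55, 17, 52, 31]
Sum = 25 + 55 + 17 + 52 + 31 = 180
Avg velocity = 180 / 5 = 36.0 points/sprint

36.0 points/sprint


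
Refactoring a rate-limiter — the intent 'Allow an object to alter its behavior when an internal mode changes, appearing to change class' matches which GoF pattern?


This matches the State pattern

State


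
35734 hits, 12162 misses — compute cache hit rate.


Formula: hit rate = hits / (hits + misses) * 100
hit rate = 35734 / (35734 + 12162) * 100
hit rate = 35734 / 47896 * 100
hit rate = 74.61%

74.61%


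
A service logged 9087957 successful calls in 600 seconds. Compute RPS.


Formula: throughput = requests / seconds
throughput = 9087957 / 600
throughput = 15146.6 requests/second

15146.6 requests/second


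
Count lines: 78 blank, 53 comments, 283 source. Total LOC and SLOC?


Total LOC = blank + comment + code
Total LOC = 78 + 53 + 283 = 414
SLOC (source only) = code = 283

Total LOC: 414, SLOC: 283


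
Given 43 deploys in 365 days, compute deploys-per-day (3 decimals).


Formula: deployments per day = releases / days
= 43 / 365
= 0.118 deploys/day
(equivalently, 0.82 deploys/week)

0.118 deploys/day


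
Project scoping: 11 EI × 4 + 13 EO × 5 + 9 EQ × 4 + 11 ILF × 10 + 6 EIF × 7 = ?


UFP = EI*4 + EO*5 + EQ*4 + ILF*10 + EIF*7
UFP = 11*4 + 13*5 + 9*4 + 11*10 + 6*7
UFP = 44 + 65 + 36 + 110 + 42
UFP = 297

297


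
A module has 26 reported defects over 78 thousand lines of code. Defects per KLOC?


Defect density = defects / KLOC
Defect density = 26 / 78
Defect density = 0.333 defects/KLOC

0.333 defects/KLOC


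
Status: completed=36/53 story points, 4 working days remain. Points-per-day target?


Formula: Required rate = Remaining points / Days left
Remaining = 53 - 36 = 17 points
Required rate = 17 / 4 = 4.25 points/day

4.25 points/day


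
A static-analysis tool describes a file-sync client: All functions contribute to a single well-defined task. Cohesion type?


Reasoning: Best: single purpose
Type: Functional cohesion

Functional cohesion


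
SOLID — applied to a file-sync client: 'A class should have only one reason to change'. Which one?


This describes the Single Responsibility Principle (SRP)

Single Responsibility Principle (SRP)


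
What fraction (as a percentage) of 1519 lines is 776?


Coverage = covered / total * 100
Coverage = 776 / 1519 * 100
Coverage = 51.09%

51.09%


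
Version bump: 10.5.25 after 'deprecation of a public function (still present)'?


Current: 10.5.25
Change category: 'deprecation of a public function (still present)' → minor bump
SemVer rule: minor bump → increment MINOR, reset PATCH to 0 (MAJOR unchanged)
New: 10.6.0

10.6.0


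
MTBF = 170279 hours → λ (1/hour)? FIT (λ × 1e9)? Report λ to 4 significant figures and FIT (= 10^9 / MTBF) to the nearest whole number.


Formula: λ = 1 / MTBF; FIT = λ × 1e9 = 1e9 / MTBF
λ = 1 / 170279 ≈ 5.873e-06 failures/hour
FIT = 1e9 / 170279 ≈ 5873 failures per 1e9 hours (nearest whole number)

λ = 5.873e-06 /h, FIT = 5873


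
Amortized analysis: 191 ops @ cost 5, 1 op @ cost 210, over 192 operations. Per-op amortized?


Formula: Amortized cost = Total cost / Operations
Total cost = (191 * 5) + (1 * 210)
Total cost = 955 + 210 = 1165
Amortized = 1165 / 192 = 6.0677

6.0677


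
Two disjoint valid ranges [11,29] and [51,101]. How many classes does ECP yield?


Valid ranges: [11,29] and [51,101]
Class 1: x < 11 — invalid
Class 2: 11 ≤ x ≤ 29 — valid
Class 3: 29 < x < 51 — invalid (gap between ranges)
Class 4: 51 ≤ x ≤ 101 — valid
Class 5: x > 101 — invalid
Total equivalence classes: 5

5 equivalence classes


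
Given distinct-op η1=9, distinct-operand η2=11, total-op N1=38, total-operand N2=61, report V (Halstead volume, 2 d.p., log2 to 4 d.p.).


Formula: V = N * log2(η), where N = N1 + N2 and η = η1 + η2
η = 9 + 11 = 20
N = 38 + 61 = 99
log2(20) ≈ 4.3219
V = 99 * 4.3219 = 427.87

427.87


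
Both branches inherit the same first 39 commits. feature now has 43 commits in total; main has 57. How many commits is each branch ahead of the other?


Common ancestor: commit #39
feature commits after divergence: 43 - 39 = 4
main commits after divergence: 57 - 39 = 18
feature is 4 commits ahead of main
main is 18 commits ahead of feature

feature ahead: 4, main ahead: 18


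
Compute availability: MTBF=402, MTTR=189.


Availability = MTBF / (MTBF + MTTR)
Availability = 402 / (402 + 189)
Availability = 402 / 591
Availability = 68.0203%

68.0203%


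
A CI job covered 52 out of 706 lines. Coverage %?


Coverage = covered / total * 100
Coverage = 52 / 706 * 100
Coverage = 7.37%

7.37%


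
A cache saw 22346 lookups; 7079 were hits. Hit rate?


Formula: hit rate = hits / (hits + misses) * 100
hit rate = 7079 / (7079 + 15267) * 100
hit rate = 7079 / 22346 * 100
hit rate = 31.68%

31.68%


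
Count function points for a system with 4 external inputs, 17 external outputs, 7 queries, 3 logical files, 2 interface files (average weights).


UFP = EI*4 + EO*5 + EQ*4 + ILF*10 + EIF*7
UFP = 4*4 + 17*5 + 7*4 + 3*10 + 2*7
UFP = 16 + 85 + 28 + 30 + 14
UFP = 173

173


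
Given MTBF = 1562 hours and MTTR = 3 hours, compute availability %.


Availability = MTBF / (MTBF + MTTR)
Availability = 1562 / (1562 + 3)
Availability = 1562 / 1565
Availability = 99.8083%

99.8083%


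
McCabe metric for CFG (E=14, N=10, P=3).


Formula: V(G) = E - N + 2P
V(G) = 14 - 10 + 2*3
V(G) = 4 + 6
V(G) = 10

10


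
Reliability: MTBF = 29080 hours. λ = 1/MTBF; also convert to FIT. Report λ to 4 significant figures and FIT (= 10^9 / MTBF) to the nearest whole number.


Formula: λ = 1 / MTBF; FIT = λ × 1e9 = 1e9 / MTBF
λ = 1 / 29080 ≈ 3.439e-05 failures/hour
FIT = 1e9 / 29080 ≈ 34388 failures per 1e9 hours (nearest whole number)

λ = 3.439e-05 /h, FIT = 34388


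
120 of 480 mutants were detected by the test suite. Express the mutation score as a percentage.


Mutation score = killed / total * 100
Mutation score = 120 / 480 * 100
Mutation score = 25.0%

25.0%


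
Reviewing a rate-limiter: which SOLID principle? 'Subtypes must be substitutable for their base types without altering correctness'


This describes the Liskov Substitution Principle (LSP)

Liskov Substitution Principle (LSP)


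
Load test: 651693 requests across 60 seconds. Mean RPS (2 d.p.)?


Formula: throughput = requests / seconds
throughput = 651693 / 60
throughput = 10861.55 requests/second

10861.55 requests/second


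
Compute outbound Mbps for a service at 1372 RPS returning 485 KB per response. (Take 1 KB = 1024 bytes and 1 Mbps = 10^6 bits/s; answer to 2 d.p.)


Formula: Mbps = payload_bytes * RPS * 8 / 1e6
Payload per request = 485 KB = 485 * 1024 = 496640 bytes
Total bytes/sec = 496640 * 1372 = 681390080
Total bits/sec = 681390080 * 8 = 5451120640
Mbps = 5451120640 / 1e6 = 5451.12

5451.12 Mbps


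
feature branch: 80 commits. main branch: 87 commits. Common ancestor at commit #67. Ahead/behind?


Common ancestor: commit #67
feature commits after divergence: 80 - 67 = 13
main commits after divergence: 87 - 67 = 20
feature is 13 commits ahead of main
main is 20 commits ahead of feature

feature ahead: 13, main ahead: 20


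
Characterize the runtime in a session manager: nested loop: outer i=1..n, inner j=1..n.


Reasoning: n iterations times n iterations
Complexity: O(n^2)

O(n^2)


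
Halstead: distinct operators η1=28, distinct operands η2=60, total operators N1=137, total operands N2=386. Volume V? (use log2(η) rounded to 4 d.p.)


Formula: V = N * log2(η), where N = N1 + N2 and η = η1 + η2
η = 28 + 60 = 88
N = 137 + 386 = 523
log2(88) ≈ 6.4594
V = 523 * 6.4594 = 3378.27

3378.27


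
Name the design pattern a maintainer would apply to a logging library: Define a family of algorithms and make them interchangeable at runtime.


This matches the Strategy pattern

Strategy


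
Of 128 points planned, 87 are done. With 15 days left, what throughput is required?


Formula: Required rate = Remaining points / Days left
Remaining = 128 - 87 = 41 points
Required rate = 41 / 15 = 2.73 points/day

2.73 points/day


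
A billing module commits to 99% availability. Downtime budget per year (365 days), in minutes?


Formula: allowed downtime = period * (100 - SLA) / 100
Period (year (365 days)) = 525600 minutes
Unavailability fraction = (100 - 99.0) / 100
Allowed downtime = 525600 * (100 - 99.0) / 100
Allowed downtime = 5256.0 minutes

5256.0 minutes


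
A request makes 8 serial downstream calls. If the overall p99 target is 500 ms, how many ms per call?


Formula: per_stage = total_budget / stages
per_stage = 500 / 8
per_stage = 62.5 ms

62.5 ms


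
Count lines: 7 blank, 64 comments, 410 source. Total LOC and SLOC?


Total LOC = blank + comment + code
Total LOC = 7 + 64 + 410 = 481
SLOC (source only) = code = 410

Total LOC: 481, SLOC: 410


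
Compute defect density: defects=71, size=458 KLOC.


Defect density = defects / KLOC
Defect density = 71 / 458
Defect density = 0.155 defects/KLOC

0.155 defects/KLOC


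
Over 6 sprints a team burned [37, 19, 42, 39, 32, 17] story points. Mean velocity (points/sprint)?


Formula: Avg velocity = Total points / Number of sprints
Points: [37, 19, 42, 39, 32, 17]
Sum = 37 + 19 + 42 + 39 + 32 + 17 = 186
Avg velocity = 186 / 6 = 31.0 points/sprint

31.0 points/sprint


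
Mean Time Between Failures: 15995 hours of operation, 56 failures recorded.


Formula: MTBF = Total operating time / Number of failures
MTBF = 15995 / 56
MTBF = 285.63 hours

285.63 hours


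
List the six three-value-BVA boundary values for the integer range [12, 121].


Range: [12, 121]
Boundaries: just below min, min, min+1, max-1, max, just above max
Values: [11, 12, 13, 120, 121, 122]

[11, 12, 13, 120, 121, 122]


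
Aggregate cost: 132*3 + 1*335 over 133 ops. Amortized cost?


Formula: Amortized cost = Total cost / Operations
Total cost = (132 * 3) + (1 * 335)
Total cost = 396 + 335 = 731
Amortized = 731 / 133 = 5.4962

5.4962


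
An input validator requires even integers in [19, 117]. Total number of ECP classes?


Constraint: even integers in [19, 117]
Class 1: x < 19 — out-of-range invalid
Class 2: x in [19,117] but odd — wrong type invalid
Class 3: x in [19,117] and even — valid
Class 4: x > 117 — out-of-range invalid
Total equivalence classes: 4

4 equivalence classes


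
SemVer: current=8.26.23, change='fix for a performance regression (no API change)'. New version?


Current: 8.26.23
Change category: 'fix for a performance regression (no API change)' → patch bump
SemVer rule: patch bump → increment PATCH (MAJOR and MINOR unchanged)
New: 8.26.24

8.26.24


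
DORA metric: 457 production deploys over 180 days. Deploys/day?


Formula: deployments per day = releases / days
= 457 / 180
= 2.539 deploys/day
(equivalently, 17.77 deploys/week)

2.539 deploys/day


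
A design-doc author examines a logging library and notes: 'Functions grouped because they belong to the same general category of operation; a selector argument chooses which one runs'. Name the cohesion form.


Reasoning: Grouped by category of activity, not by data or sequence
Type: Logical cohesion

Logical cohesion


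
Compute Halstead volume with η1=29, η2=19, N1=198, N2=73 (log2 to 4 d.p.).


Formula: V = N * log2(η), where N = N1 + N2 and η = η1 + η2
η = 29 + 19 = 48
N = 198 + 73 = 271
log2(48) ≈ 5.5850
V = 271 * 5.5850 = 1513.54

1513.54


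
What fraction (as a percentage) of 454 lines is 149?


Coverage = covered / total * 100
Coverage = 149 / 454 * 100
Coverage = 32.82%

32.82%


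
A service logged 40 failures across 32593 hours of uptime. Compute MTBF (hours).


Formula: MTBF = Total operating time / Number of failures
MTBF = 32593 / 40
MTBF = 814.83 hours

814.83 hours


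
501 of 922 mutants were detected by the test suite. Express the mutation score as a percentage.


Mutation score = killed / total * 100
Mutation score = 501 / 922 * 100
Mutation score = 54.34%

54.34%


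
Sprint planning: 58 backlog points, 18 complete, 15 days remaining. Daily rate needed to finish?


Formula: Required rate = Remaining points / Days left
Remaining = 58 - 18 = 40 points
Required rate = 40 / 15 = 2.67 points/day

2.67 points/day


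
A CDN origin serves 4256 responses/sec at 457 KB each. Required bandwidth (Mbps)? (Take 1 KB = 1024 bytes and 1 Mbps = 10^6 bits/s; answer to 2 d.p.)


Formula: Mbps = payload_bytes * RPS * 8 / 1e6
Payload per request = 457 KB = 457 * 1024 = 467968 bytes
Total bytes/sec = 467968 * 4256 = 1991671808
Total bits/sec = 1991671808 * 8 = 15933374464
Mbps = 15933374464 / 1e6 = 15933.37

15933.37 Mbps


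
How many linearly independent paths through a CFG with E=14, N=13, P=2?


Formula: V(G) = E - N + 2P
V(G) = 14 - 13 + 2*2
V(G) = 1 + 4
V(G) = 5

5


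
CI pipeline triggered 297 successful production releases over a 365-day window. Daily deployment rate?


Formula: deployments per day = releases / days
= 297 / 365
= 0.814 deploys/day
(equivalently, 5.7 deploys/week)

0.814 deploys/day


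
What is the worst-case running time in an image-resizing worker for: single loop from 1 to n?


Reasoning: one pass through n items
Complexity: O(n)

O(n)


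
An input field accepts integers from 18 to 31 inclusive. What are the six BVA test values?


Range: [18, 31]
Boundaries: just below min, min, min+1, max-1, max, just above max
Values: [17, 18, 19, 30, 31, 32]

[17, 18, 19, 30, 31, 32]


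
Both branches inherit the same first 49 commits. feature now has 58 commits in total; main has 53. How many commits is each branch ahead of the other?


Common ancestor: commit #49
feature commits after divergence: 58 - 49 = 9
main commits after divergence: 53 - 49 = 4
feature is 9 commits ahead of main
main is 4 commits ahead of feature

feature ahead: 9, main ahead: 4


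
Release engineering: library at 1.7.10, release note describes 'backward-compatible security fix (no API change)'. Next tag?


Current: 1.7.10
Change category: 'backward-compatible security fix (no API change)' → patch bump
SemVer rule: patch bump → increment PATCH (MAJOR and MINOR unchanged)
New: 1.7.11

1.7.11


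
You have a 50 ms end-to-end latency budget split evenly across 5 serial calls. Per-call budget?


Formula: per_stage = total_budget / stages
per_stage = 50 / 5
per_stage = 10.0 ms

10.0 ms


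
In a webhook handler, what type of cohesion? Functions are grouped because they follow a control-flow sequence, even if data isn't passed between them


Reasoning: Grouped by order of execution within a routine, not by data flow
Type: Procedural cohesion

Procedural cohesion


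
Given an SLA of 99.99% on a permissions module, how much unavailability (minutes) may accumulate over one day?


Formula: allowed downtime = period * (100 - SLA) / 100
Period (day) = 1440 minutes
Unavailability fraction = (100 - 99.99) / 100
Allowed downtime = 1440 * (100 - 99.99) / 100
Allowed downtime = 0.144 minutes

0.144 minutes


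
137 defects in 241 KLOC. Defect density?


Defect density = defects / KLOC
Defect density = 137 / 241
Defect density = 0.568 defects/KLOC

0.568 defects/KLOC


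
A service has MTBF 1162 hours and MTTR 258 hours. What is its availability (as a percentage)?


Availability = MTBF / (MTBF + MTTR)
Availability = 1162 / (1162 + 258)
Availability = 1162 / 1420
Availability = 81.831%

81.831%


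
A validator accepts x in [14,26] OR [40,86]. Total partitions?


Valid ranges: [14,26] and [40,86]
Class 1: x < 14 — invalid
Class 2: 14 ≤ x ≤ 26 — valid
Class 3: 26 < x < 40 — invalid (gap between ranges)
Class 4: 40 ≤ x ≤ 86 — valid
Class 5: x > 86 — invalid
Total equivalence classes: 5

5 equivalence classes


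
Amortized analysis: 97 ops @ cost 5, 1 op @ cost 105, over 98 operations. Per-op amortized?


Formula: Amortized cost = Total cost / Operations
Total cost = (97 * 5) + (1 * 105)
Total cost = 485 + 105 = 590
Amortized = 590 / 98 = 6.0204

6.0204


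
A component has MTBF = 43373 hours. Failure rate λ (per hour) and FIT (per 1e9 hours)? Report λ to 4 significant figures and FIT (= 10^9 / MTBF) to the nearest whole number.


Formula: λ = 1 / MTBF; FIT = λ × 1e9 = 1e9 / MTBF
λ = 1 / 43373 ≈ 2.306e-05 failures/hour
FIT = 1e9 / 43373 ≈ 23056 failures per 1e9 hours (nearest whole number)

λ = 2.306e-05 /h, FIT = 23056


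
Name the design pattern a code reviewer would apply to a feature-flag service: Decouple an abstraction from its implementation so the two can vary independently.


This matches the Bridge pattern

Bridge


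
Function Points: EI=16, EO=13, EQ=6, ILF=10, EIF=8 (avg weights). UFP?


UFP = EI*4 + EO*5 + EQ*4 + ILF*10 + EIF*7
UFP = 16*4 + 13*5 + 6*4 + 10*10 + 8*7
UFP = 64 + 65 + 24 + 100 + 56
UFP = 309

309


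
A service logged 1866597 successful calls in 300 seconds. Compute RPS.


Formula: throughput = requests / seconds
throughput = 1866597 / 300
throughput = 6221.99 requests/second

6221.99 requests/second


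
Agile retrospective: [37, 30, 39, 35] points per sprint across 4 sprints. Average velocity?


Formula: Avg velocity = Total points / Number of sprints
Points: [37, 30, 39, 35]
Sum = 37 + 30 + 39 + 35 = 141
Avg velocity = 141 / 4 = 35.25 points/sprint

35.25 points/sprint


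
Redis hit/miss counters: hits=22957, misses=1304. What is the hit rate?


Formula: hit rate = hits / (hits + misses) * 100
hit rate = 22957 / (22957 + 1304) * 100
hit rate = 22957 / 24261 * 100
hit rate = 94.63%

94.63%


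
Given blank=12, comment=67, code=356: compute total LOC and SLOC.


Total LOC = blank + comment + code
Total LOC = 12 + 67 + 356 = 435
SLOC (source only) = code = 356

Total LOC: 435, SLOC: 356


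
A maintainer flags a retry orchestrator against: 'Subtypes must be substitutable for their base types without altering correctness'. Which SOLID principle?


This describes the Liskov Substitution Principle (LSP)

Liskov Substitution Principle (LSP)


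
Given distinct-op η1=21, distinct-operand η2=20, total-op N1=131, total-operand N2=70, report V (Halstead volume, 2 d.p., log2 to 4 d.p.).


Formula: V = N * log2(η), where N = N1 + N2 and η = η1 + η2
η = 21 + 20 = 41
N = 131 + 70 = 201
log2(41) ≈ 5.3576
V = 201 * 5.3576 = 1076.88

1076.88


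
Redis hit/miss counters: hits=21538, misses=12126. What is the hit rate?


Formula: hit rate = hits / (hits + misses) * 100
hit rate = 21538 / (21538 + 12126) * 100
hit rate = 21538 / 33664 * 100
hit rate = 63.98%

63.98%


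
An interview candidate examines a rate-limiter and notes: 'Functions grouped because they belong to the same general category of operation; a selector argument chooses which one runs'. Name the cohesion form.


Reasoning: Grouped by category of activity, not by data or sequence
Type: Logical cohesion

Logical cohesion


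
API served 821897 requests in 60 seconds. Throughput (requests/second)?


Formula: throughput = requests / seconds
throughput = 821897 / 60
throughput = 13698.28 requests/second

13698.28 requests/second


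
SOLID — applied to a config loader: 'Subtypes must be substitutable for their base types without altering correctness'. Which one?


This describes the Liskov Substitution Principle (LSP)

Liskov Substitution Principle (LSP)


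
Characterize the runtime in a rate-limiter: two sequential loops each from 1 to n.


Reasoning: sequential dominates: O(n) + O(n) = O(n)
Complexity: O(n)

O(n)


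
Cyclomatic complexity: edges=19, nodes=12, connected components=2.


Formula: V(G) = E - N + 2P
V(G) = 19 - 12 + 2*2
V(G) = 7 + 4
V(G) = 11

11


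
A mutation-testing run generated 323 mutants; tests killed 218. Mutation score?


Mutation score = killed / total * 100
Mutation score = 218 / 323 * 100
Mutation score = 67.49%

67.49%


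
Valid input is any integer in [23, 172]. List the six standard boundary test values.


Range: [23, 172]
Boundaries: just below min, min, min+1, max-1, max, just above max
Values: [22, 23, 24, 171, 172, 173]

[22, 23, 24, 171, 172, 173]


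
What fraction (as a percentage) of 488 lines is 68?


Coverage = covered / total * 100
Coverage = 68 / 488 * 100
Coverage = 13.93%

13.93%


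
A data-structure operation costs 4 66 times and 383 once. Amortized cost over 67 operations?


Formula: Amortized cost = Total cost / Operations
Total cost = (66 * 4) + (1 * 383)
Total cost = 264 + 383 = 647
Amortized = 647 / 67 = 9.6567

9.6567


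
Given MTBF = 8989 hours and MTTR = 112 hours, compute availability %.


Availability = MTBF / (MTBF + MTTR)
Availability = 8989 / (8989 + 112)
Availability = 8989 / 9101
Availability = 98.7694%

98.7694%


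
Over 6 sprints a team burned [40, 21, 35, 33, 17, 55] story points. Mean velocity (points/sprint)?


Formula: Avg velocity = Total points / Number of sprints
Points: [40, 21, 35, 33, 17, 55]
Sum = 40 + 21 + 35 + 33 + 17 + 55 = 201
Avg velocity = 201 / 6 = 33.5 points/sprint

33.5 points/sprint


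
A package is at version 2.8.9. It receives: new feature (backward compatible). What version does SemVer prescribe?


Current: 2.8.9
Change category: 'new feature (backward compatible)' → minor bump
SemVer rule: minor bump → increment MINOR, reset PATCH to 0 (MAJOR unchanged)
New: 2.9.0

2.9.0


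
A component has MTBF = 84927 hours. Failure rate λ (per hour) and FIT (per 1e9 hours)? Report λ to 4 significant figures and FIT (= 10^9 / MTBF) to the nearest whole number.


Formula: λ = 1 / MTBF; FIT = λ × 1e9 = 1e9 / MTBF
λ = 1 / 84927 ≈ 1.177e-05 failures/hour
FIT = 1e9 / 84927 ≈ 11775 failures per 1e9 hours (nearest whole number)

λ = 1.177e-05 /h, FIT = 11775


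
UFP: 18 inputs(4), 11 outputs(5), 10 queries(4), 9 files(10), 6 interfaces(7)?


UFP = EI*4 + EO*5 + EQ*4 + ILF*10 + EIF*7
UFP = 18*4 + 11*5 + 10*4 + 9*10 + 6*7
UFP = 72 + 55 + 40 + 90 + 42
UFP = 299

299


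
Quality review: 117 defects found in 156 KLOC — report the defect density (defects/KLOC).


Defect density = defects / KLOC
Defect density = 117 / 156
Defect density = 0.75 defects/KLOC

0.75 defects/KLOC


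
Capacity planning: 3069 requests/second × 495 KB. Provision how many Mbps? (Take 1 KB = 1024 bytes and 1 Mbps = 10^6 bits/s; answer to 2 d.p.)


Formula: Mbps = payload_bytes * RPS * 8 / 1e6
Payload per request = 495 KB = 495 * 1024 = 506880 bytes
Total bytes/sec = 506880 * 3069 = 1555614720
Total bits/sec = 1555614720 * 8 = 12444917760
Mbps = 12444917760 / 1e6 = 12444.92

12444.92 Mbps


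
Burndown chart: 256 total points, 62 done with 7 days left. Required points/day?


Formula: Required rate = Remaining points / Days left
Remaining = 256 - 62 = 194 points
Required rate = 194 / 7 = 27.71 points/day

27.71 points/day


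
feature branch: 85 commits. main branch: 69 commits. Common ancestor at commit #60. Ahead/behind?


Common ancestor: commit #60
feature commits after divergence: 85 - 60 = 25
main commits after divergence: 69 - 60 = 9
feature is 25 commits ahead of main
main is 9 commits ahead of feature

feature ahead: 25, main ahead: 9


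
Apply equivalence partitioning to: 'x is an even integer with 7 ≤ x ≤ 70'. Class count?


Constraint: even integers in [7, 70]
Class 1: x < 7 — out-of-range invalid
Class 2: x in [7,70] but odd — wrong type invalid
Class 3: x in [7,70] and even — valid
Class 4: x > 70 — out-of-range invalid
Total equivalence classes: 4

4 equivalence classes
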